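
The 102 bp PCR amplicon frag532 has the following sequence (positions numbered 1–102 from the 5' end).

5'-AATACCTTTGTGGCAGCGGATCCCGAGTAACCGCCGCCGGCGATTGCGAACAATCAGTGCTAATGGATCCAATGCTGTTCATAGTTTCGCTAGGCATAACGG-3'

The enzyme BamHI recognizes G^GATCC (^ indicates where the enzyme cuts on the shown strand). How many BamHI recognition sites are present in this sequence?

2

GGATCC occurs starting at positions 18, 65.
BamHI cuts at 2 sites.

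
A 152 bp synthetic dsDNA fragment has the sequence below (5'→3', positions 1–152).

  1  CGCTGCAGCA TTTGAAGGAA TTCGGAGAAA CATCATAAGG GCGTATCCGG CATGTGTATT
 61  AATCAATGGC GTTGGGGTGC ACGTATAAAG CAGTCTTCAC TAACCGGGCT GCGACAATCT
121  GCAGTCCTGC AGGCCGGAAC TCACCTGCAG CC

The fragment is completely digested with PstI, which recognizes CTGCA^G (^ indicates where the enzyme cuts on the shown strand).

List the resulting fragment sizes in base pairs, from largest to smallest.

116, 18, 8, 7, 3 bp

PstI sites (CTGCAG) start at positions 3, 119, 127, 145.
PstI cuts after base 5 of each site (before the last base), so after positions 7, 123, 131, 149.
Linear molecule, 4 cuts → 5 fragments:
  1–7 → 7 bp
  8–123 → 116 bp
  124–131 → 8 bp
  132–149 → 18 bp
  150–152 → 3 bp
Sorted largest to smallest: 116, 18, 8, 7, 3 bp.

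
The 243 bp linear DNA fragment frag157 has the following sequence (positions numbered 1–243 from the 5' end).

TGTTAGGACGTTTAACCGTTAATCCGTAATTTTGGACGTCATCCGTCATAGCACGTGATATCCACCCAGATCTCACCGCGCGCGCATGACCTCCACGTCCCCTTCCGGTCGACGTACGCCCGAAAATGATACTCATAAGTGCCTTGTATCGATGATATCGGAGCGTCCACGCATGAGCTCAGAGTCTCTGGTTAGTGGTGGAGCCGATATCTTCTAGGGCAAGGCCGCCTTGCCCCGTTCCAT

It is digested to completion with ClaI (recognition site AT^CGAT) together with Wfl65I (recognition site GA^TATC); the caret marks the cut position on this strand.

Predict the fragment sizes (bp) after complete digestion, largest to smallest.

91, 58, 52, 36, 6 bp

The ClaI site (ATCGAT) starts at position 148.
ClaI cuts after base 2 of each site, so after position 149.
Wfl65I sites (GATATC) start at positions 57, 154, 206.
Wfl65I cuts after base 2 of each site, so after positions 58, 155, 207.
Combined cut positions: 58, 149, 155, 207.
Linear molecule, 4 cuts → 5 fragments:
  1–58 → 58 bp
  59–149 → 91 bp
  150–155 → 6 bp
  156–207 → 52 bp
  208–243 → 36 bp
Sorted largest to smallest: 91, 58, 52, 36, 6 bp.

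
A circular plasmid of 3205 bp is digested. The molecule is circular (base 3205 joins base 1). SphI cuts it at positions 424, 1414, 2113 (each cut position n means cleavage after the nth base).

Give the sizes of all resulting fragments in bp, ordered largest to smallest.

Circular molecule, 3 cuts → 3 fragments:
  1414 − 424 = 990 bp
  2113 − 1414 = 699 bp
  wrap: 3205 − 2113 + 424 = 1516 bp
Sorted largest to smallest: 1516, 990, 699 bp.

1516, 990, 699 bp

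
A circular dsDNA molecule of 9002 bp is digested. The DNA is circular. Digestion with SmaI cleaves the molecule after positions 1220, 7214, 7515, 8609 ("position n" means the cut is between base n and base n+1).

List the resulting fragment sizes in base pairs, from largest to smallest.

5994, 1613, 1094, 301 bp

Circular molecule, 4 cuts → 4 fragments:
  7214 − 1220 = 5994 bp
  7515 − 7214 = 301 bp
  8609 − 7515 = 1094 bp
  wrap: 9002 − 8609 + 1220 = 1613 bp
Sorted largest to smallest: 5994, 1613, 1094, 301 bp.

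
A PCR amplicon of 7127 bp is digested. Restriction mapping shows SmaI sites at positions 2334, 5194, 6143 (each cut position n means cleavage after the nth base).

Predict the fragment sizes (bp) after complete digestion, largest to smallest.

2860, 2334, 984, 949 bp

Linear molecule, 3 cuts → 4 fragments:
  2334 − 0 = 2334 bp
  5194 − 2334 = 2860 bp
  6143 − 5194 = 949 bp
  7127 − 6143 = 984 bp
Sorted largest to smallest: 2860, 2334, 984, 949 bp.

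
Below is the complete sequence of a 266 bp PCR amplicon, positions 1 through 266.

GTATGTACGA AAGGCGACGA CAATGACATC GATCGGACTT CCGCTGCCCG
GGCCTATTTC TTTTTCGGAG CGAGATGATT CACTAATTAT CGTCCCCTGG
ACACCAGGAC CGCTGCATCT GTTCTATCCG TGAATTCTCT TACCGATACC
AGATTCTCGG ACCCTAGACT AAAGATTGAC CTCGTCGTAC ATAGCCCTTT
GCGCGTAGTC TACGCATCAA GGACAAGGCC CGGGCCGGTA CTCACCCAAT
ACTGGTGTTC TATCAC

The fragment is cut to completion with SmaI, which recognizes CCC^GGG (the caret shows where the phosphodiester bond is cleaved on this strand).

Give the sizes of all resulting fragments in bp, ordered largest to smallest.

SmaI sites (CCCGGG) start at positions 47, 229.
SmaI cuts after base 3 of each site, so after positions 49, 231.
Linear molecule, 2 cuts → 3 fragments:
  1–49 → 49 bp
  50–231 → 182 bp
  232–266 → 35 bp
Sorted largest to smallest: 182, 49, 35 bp.

182, 49, 35 bp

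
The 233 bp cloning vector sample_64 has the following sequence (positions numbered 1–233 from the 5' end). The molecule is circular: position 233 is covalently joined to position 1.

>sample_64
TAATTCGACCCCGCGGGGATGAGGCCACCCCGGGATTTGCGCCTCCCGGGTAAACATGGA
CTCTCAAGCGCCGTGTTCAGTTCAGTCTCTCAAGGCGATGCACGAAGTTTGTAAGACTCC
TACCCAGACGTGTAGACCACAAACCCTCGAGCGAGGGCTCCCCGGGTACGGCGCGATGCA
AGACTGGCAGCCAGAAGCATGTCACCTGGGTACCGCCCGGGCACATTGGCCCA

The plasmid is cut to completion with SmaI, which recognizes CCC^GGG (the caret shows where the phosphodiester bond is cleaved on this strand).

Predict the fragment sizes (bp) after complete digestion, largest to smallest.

116, 55, 46, 16 bp

SmaI sites (CCCGGG) start at positions 29, 45, 161, 216.
SmaI cuts after base 3 of each site, so after positions 31, 47, 163, 218.
Circular molecule, 4 cuts → 4 fragments:
  32–47 → 16 bp
  48–163 → 116 bp
  164–218 → 55 bp
  219–233 then 1–31 → 15 + 31 = 46 bp
Sorted largest to smallest: 116, 55, 46, 16 bp.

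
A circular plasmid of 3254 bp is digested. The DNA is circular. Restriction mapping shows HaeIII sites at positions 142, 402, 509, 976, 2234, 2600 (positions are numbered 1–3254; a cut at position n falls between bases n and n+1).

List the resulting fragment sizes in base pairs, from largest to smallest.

Circular molecule, 6 cuts → 6 fragments:
  402 − 142 = 260 bp
  509 − 402 = 107 bp
  976 − 509 = 467 bp
  2234 − 976 = 1258 bp
  2600 − 2234 = 366 bp
  wrap: 3254 − 2600 + 142 = 796 bp
Sorted largest to smallest: 1258, 796, 467, 366, 260, 107 bp.

1258, 796, 467, 366, 260, 107 bp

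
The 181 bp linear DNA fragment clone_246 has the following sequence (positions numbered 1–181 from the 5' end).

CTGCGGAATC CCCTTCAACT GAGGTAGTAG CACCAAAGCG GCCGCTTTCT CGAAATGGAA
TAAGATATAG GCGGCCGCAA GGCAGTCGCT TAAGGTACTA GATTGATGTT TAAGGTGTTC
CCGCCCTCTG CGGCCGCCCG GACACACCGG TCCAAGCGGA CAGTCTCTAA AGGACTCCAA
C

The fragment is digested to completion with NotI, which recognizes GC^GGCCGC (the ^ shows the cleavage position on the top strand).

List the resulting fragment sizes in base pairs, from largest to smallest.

NotI sites (GCGGCCGC) start at positions 38, 71, 130.
NotI cuts after base 2 of each site, so after positions 39, 72, 131.
Linear molecule, 3 cuts → 4 fragments:
  1–39 → 39 bp
  40–72 → 33 bp
  73–131 → 59 bp
  132–181 → 50 bp
Sorted largest to smallest: 59, 50, 39, 33 bp.

59, 50, 39, 33 bp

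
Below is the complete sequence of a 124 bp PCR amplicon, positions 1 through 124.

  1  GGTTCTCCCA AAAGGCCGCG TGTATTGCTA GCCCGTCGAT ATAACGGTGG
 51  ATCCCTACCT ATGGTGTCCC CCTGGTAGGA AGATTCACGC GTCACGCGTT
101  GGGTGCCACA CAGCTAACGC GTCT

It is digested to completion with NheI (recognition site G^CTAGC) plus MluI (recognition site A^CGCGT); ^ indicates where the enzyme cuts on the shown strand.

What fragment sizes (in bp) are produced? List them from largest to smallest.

60, 27, 23, 7, 7 bp

The NheI site (GCTAGC) starts at position 27.
NheI cuts after the first base of each site, so after position 27.
MluI sites (ACGCGT) start at positions 87, 94, 117.
MluI cuts after the first base of each site, so after positions 87, 94, 117.
Combined cut positions: 27, 87, 94, 117.
Linear molecule, 4 cuts → 5 fragments:
  1–27 → 27 bp
  28–87 → 60 bp
  88–94 → 7 bp
  95–117 → 23 bp
  118–124 → 7 bp
Sorted largest to smallest: 60, 27, 23, 7, 7 bp.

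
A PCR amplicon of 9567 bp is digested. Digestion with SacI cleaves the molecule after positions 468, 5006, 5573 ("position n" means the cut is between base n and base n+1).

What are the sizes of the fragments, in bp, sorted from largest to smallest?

4538, 3994, 567, 468 bp

Linear molecule, 3 cuts → 4 fragments:
  468 − 0 = 468 bp
  5006 − 468 = 4538 bp
  5573 − 5006 = 567 bp
  9567 − 5573 = 3994 bp
Sorted largest to smallest: 4538, 3994, 567, 468 bp.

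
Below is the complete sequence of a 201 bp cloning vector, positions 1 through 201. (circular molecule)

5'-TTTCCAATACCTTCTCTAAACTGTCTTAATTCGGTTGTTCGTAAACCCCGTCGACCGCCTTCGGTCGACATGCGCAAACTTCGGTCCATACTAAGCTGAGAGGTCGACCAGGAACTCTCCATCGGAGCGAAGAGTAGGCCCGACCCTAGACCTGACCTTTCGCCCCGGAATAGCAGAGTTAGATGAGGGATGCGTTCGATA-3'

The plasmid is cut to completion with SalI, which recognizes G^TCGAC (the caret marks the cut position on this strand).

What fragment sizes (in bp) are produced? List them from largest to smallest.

148, 39, 14 bp

SalI sites (GTCGAC) start at positions 50, 64, 103.
SalI cuts after the first base of each site, so after positions 50, 64, 103.
Circular molecule, 3 cuts → 3 fragments:
  51–64 → 14 bp
  65–103 → 39 bp
  104–201 then 1–50 → 98 + 50 = 148 bp
Sorted largest to smallest: 148, 39, 14 bp.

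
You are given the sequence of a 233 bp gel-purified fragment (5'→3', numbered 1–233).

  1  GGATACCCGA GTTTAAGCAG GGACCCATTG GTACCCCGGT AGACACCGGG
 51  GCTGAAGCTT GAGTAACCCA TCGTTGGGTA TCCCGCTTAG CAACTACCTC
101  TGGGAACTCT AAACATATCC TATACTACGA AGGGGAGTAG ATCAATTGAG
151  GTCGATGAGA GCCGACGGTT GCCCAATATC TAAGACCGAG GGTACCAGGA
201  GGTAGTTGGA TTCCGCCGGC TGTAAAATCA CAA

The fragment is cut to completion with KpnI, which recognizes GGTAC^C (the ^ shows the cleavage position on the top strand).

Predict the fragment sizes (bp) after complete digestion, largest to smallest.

KpnI sites (GGTACC) start at positions 30, 191.
KpnI cuts after base 5 of each site (before the last base), so after positions 34, 195.
Linear molecule, 2 cuts → 3 fragments:
  1–34 → 34 bp
  35–195 → 161 bp
  196–233 → 38 bp
Sorted largest to smallest: 161, 38, 34 bp.

161, 38, 34 bp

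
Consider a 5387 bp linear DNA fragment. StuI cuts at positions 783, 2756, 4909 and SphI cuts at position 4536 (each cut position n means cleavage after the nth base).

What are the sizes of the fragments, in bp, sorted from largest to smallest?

Combined cut positions (sorted): 783, 2756, 4536, 4909.
Linear molecule, 4 cuts → 5 fragments:
  783 − 0 = 783 bp
  2756 − 783 = 1973 bp
  4536 − 2756 = 1780 bp
  4909 − 4536 = 373 bp
  5387 − 4909 = 478 bp
Sorted largest to smallest: 1973, 1780, 783, 478, 373 bp.

1973, 1780, 783, 478, 373 bp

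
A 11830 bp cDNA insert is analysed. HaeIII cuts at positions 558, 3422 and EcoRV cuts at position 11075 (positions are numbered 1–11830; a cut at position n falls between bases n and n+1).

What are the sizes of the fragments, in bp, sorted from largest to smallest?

7653, 2864, 755, 558 bp

Combined cut positions (sorted): 558, 3422, 11075.
Linear molecule, 3 cuts → 4 fragments:
  558 − 0 = 558 bp
  3422 − 558 = 2864 bp
  11075 − 3422 = 7653 bp
  11830 − 11075 = 755 bp
Sorted largest to smallest: 7653, 2864, 755, 558 bp.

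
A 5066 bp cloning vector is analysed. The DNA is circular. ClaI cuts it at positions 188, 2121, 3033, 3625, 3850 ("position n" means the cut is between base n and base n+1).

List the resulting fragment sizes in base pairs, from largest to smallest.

1933, 1404, 912, 592, 225 bp

Circular molecule, 5 cuts → 5 fragments:
  2121 − 188 = 1933 bp
  3033 − 2121 = 912 bp
  3625 − 3033 = 592 bp
  3850 − 3625 = 225 bp
  wrap: 5066 − 3850 + 188 = 1404 bp
Sorted largest to smallest: 1933, 1404, 912, 592, 225 bp.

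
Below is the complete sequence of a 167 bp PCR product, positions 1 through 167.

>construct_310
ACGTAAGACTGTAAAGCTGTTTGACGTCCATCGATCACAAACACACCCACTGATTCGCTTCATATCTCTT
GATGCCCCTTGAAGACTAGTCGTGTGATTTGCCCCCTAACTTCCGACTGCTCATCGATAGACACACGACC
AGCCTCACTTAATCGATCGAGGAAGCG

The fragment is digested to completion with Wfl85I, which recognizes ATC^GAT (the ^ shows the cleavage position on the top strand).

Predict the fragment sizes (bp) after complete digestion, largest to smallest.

93, 32, 29, 13 bp

Wfl85I sites (ATCGAT) start at positions 30, 123, 152.
Wfl85I cuts after base 3 of each site, so after positions 32, 125, 154.
Linear molecule, 3 cuts → 4 fragments:
  1–32 → 32 bp
  33–125 → 93 bp
  126–154 → 29 bp
  155–167 → 13 bp
Sorted largest to smallest: 93, 32, 29, 13 bp.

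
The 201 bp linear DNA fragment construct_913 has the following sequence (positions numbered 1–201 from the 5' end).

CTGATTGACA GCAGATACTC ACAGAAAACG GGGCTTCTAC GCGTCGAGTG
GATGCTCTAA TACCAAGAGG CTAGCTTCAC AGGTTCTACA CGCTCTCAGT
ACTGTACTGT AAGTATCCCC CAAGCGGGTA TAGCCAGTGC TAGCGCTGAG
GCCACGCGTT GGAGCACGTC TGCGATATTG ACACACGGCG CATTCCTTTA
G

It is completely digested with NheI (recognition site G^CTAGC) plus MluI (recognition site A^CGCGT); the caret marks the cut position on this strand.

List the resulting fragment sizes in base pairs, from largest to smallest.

69, 47, 39, 31, 15 bp

NheI sites (GCTAGC) start at positions 70, 139.
NheI cuts after the first base of each site, so after positions 70, 139.
MluI sites (ACGCGT) start at positions 39, 154.
MluI cuts after the first base of each site, so after positions 39, 154.
Combined cut positions: 39, 70, 139, 154.
Linear molecule, 4 cuts → 5 fragments:
  1–39 → 39 bp
  40–70 → 31 bp
  71–139 → 69 bp
  140–154 → 15 bp
  155–201 → 47 bp
Sorted largest to smallest: 69, 47, 39, 31, 15 bp.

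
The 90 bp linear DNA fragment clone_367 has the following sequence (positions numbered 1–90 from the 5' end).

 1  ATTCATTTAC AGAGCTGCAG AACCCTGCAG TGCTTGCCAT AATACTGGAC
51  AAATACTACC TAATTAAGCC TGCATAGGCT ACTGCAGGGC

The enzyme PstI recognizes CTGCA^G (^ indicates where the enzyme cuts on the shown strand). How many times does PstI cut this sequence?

3

CTGCAG occurs starting at positions 15, 25, 82.
PstI cuts at 3 sites.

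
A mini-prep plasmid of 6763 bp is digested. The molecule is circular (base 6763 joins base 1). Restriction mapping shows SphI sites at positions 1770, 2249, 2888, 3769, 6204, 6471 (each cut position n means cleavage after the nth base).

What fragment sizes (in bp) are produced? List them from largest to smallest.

2435, 2062, 881, 639, 479, 267 bp

Circular molecule, 6 cuts → 6 fragments:
  2249 − 1770 = 479 bp
  2888 − 2249 = 639 bp
  3769 − 2888 = 881 bp
  6204 − 3769 = 2435 bp
  6471 − 6204 = 267 bp
  wrap: 6763 − 6471 + 1770 = 2062 bp
Sorted largest to smallest: 2435, 2062, 881, 639, 479, 267 bp.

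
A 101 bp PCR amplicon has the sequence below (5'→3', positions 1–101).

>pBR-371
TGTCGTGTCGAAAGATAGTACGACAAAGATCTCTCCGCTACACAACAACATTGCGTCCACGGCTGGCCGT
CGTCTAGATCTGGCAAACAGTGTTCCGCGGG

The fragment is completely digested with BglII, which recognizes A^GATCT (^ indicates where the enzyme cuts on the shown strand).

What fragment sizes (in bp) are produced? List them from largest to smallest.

BglII sites (AGATCT) start at positions 27, 76.
BglII cuts after the first base of each site, so after positions 27, 76.
Linear molecule, 2 cuts → 3 fragments:
  1–27 → 27 bp
  28–76 → 49 bp
  77–101 → 25 bp
Sorted largest to smallest: 49, 27, 25 bp.

49, 27, 25 bp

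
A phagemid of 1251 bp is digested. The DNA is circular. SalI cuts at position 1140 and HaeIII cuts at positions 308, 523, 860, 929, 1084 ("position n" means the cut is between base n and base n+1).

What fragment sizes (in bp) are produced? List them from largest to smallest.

419, 337, 215, 155, 69, 56 bp

Combined cut positions (sorted): 308, 523, 860, 929, 1084, 1140.
Circular molecule, 6 cuts → 6 fragments:
  523 − 308 = 215 bp
  860 − 523 = 337 bp
  929 − 860 = 69 bp
  1084 − 929 = 155 bp
  1140 − 1084 = 56 bp
  wrap: 1251 − 1140 + 308 = 419 bp
Sorted largest to smallest: 419, 337, 215, 155, 69, 56 bp.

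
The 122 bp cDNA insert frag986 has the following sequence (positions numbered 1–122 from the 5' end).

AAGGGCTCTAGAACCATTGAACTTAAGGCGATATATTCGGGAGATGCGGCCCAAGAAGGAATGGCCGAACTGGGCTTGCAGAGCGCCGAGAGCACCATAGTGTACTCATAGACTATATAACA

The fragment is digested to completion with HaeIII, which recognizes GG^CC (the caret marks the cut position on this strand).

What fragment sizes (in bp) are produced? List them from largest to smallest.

HaeIII sites (GGCC) start at positions 48, 63.
HaeIII cuts after base 2 of each site, so after positions 49, 64.
Linear molecule, 2 cuts → 3 fragments:
  1–49 → 49 bp
  50–64 → 15 bp
  65–122 → 58 bp
Sorted largest to smallest: 58, 49, 15 bp.

58, 49, 15 bp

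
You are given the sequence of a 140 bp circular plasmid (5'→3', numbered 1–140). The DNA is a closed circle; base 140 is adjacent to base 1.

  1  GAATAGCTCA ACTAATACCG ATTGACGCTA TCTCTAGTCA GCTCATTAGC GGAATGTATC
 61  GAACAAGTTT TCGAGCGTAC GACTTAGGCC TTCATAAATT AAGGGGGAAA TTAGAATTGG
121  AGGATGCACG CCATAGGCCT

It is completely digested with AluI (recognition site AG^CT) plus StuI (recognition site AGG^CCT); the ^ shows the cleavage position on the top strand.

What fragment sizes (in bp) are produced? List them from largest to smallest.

AluI sites (AGCT) start at positions 5, 40.
AluI cuts after base 2 of each site, so after positions 6, 41.
StuI sites (AGGCCT) start at positions 86, 135.
StuI cuts after base 3 of each site, so after positions 88, 137.
Combined cut positions: 6, 41, 88, 137.
Circular molecule, 4 cuts → 4 fragments:
  7–41 → 35 bp
  42–88 → 47 bp
  89–137 → 49 bp
  138–140 then 1–6 → 3 + 6 = 9 bp
Sorted largest to smallest: 49, 47, 35, 9 bp.

49, 47, 35, 9 bp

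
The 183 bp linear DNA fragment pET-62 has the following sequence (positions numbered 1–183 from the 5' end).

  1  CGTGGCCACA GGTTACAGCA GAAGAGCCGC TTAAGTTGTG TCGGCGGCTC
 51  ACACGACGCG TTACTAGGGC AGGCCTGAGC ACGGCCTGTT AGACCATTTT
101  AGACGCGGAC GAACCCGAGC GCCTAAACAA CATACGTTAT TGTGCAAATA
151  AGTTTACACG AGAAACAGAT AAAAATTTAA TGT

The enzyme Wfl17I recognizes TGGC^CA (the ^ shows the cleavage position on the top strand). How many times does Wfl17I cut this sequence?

TGGCCA occurs starting at position 3.
Wfl17I cuts at 1 site.

1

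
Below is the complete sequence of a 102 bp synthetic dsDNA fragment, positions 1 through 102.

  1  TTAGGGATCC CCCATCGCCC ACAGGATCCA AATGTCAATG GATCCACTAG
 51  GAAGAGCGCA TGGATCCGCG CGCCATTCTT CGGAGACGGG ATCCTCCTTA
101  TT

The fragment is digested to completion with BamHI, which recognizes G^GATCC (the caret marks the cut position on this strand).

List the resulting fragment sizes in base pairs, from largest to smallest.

BamHI sites (GGATCC) start at positions 5, 24, 40, 62, 89.
BamHI cuts after the first base of each site, so after positions 5, 24, 40, 62, 89.
Linear molecule, 5 cuts → 6 fragments:
  1–5 → 5 bp
  6–24 → 19 bp
  25–40 → 16 bp
  41–62 → 22 bp
  63–89 → 27 bp
  90–102 → 13 bp
Sorted largest to smallest: 27, 22, 19, 16, 13, 5 bp.

27, 22, 19, 16, 13, 5 bp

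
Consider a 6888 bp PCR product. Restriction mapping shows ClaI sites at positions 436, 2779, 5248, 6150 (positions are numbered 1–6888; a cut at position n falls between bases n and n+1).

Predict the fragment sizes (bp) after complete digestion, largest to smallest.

2469, 2343, 902, 738, 436 bp

Linear molecule, 4 cuts → 5 fragments:
  436 − 0 = 436 bp
  2779 − 436 = 2343 bp
  5248 − 2779 = 2469 bp
  6150 − 5248 = 902 bp
  6888 − 6150 = 738 bp
Sorted largest to smallest: 2469, 2343, 902, 738, 436 bp.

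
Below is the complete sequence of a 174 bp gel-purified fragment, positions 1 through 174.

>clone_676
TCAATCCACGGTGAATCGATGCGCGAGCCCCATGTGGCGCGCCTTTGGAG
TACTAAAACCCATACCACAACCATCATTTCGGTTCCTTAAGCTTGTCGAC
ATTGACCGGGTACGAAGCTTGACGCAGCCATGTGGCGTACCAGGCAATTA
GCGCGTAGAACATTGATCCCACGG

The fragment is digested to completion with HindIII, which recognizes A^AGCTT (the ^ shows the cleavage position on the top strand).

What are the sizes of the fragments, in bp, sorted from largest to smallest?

HindIII sites (AAGCTT) start at positions 89, 115.
HindIII cuts after the first base of each site, so after positions 89, 115.
Linear molecule, 2 cuts → 3 fragments:
  1–89 → 89 bp
  90–115 → 26 bp
  116–174 → 59 bp
Sorted largest to smallest: 89, 59, 26 bp.

89, 59, 26 bp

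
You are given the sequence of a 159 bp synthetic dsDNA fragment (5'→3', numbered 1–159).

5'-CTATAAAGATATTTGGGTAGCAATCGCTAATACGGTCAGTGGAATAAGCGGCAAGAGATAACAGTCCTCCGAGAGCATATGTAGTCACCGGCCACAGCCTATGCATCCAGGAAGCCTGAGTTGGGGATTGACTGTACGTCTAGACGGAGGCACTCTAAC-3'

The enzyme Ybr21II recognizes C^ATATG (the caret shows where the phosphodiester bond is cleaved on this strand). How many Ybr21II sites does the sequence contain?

1

CATATG occurs starting at position 76.
Ybr21II cuts at 1 site.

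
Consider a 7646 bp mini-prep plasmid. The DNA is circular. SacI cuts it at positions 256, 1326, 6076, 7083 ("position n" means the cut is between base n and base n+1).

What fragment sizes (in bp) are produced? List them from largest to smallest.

Circular molecule, 4 cuts → 4 fragments:
  1326 − 256 = 1070 bp
  6076 − 1326 = 4750 bp
  7083 − 6076 = 1007 bp
  wrap: 7646 − 7083 + 256 = 819 bp
Sorted largest to smallest: 4750, 1070, 1007, 819 bp.

4750, 1070, 1007, 819 bp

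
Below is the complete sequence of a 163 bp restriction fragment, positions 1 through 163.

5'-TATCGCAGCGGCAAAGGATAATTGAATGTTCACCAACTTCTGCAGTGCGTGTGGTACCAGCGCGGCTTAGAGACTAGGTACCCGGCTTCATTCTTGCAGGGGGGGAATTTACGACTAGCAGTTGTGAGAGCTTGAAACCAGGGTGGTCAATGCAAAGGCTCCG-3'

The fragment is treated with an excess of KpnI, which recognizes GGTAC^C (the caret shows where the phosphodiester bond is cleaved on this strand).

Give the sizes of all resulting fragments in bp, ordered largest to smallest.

82, 57, 24 bp

KpnI sites (GGTACC) start at positions 53, 77.
KpnI cuts after base 5 of each site (before the last base), so after positions 57, 81.
Linear molecule, 2 cuts → 3 fragments:
  1–57 → 57 bp
  58–81 → 24 bp
  82–163 → 82 bp
Sorted largest to smallest: 82, 57, 24 bp.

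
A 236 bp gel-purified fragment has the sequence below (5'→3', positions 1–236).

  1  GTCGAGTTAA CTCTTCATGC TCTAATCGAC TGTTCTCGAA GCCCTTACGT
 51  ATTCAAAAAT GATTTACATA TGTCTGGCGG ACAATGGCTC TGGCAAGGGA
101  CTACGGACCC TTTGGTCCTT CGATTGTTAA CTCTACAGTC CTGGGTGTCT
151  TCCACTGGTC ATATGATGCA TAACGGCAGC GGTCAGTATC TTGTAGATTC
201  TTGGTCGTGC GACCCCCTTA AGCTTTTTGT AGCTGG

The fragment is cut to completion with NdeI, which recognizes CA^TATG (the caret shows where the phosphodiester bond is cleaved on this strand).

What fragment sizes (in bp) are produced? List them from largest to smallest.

93, 75, 68 bp

NdeI sites (CATATG) start at positions 67, 160.
NdeI cuts after base 2 of each site, so after positions 68, 161.
Linear molecule, 2 cuts → 3 fragments:
  1–68 → 68 bp
  69–161 → 93 bp
  162–236 → 75 bp
Sorted largest to smallest: 93, 75, 68 bp.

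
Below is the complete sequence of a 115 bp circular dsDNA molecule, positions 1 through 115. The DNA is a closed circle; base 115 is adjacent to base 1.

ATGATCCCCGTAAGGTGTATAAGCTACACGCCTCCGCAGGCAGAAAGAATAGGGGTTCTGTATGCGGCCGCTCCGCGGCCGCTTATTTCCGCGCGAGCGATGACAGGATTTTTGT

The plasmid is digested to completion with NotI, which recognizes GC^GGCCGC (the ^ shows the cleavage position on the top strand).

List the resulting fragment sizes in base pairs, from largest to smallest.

NotI sites (GCGGCCGC) start at positions 64, 75.
NotI cuts after base 2 of each site, so after positions 65, 76.
Circular molecule, 2 cuts → 2 fragments:
  66–76 → 11 bp
  77–115 then 1–65 → 39 + 65 = 104 bp
Sorted largest to smallest: 104, 11 bp.

104, 11 bp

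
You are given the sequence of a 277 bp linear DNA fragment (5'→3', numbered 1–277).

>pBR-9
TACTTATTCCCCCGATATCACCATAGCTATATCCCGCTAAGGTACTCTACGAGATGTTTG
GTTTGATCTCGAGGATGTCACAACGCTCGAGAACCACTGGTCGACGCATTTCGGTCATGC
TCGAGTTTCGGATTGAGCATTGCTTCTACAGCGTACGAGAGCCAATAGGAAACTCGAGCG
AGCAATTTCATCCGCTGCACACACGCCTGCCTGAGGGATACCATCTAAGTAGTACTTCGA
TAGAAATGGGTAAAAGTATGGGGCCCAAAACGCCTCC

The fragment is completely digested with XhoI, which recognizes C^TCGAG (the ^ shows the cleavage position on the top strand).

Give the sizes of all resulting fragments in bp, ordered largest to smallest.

XhoI sites (CTCGAG) start at positions 68, 86, 120, 173.
XhoI cuts after the first base of each site, so after positions 68, 86, 120, 173.
Linear molecule, 4 cuts → 5 fragments:
  1–68 → 68 bp
  69–86 → 18 bp
  87–120 → 34 bp
  121–173 → 53 bp
  174–277 → 104 bp
Sorted largest to smallest: 104, 68, 53, 34, 18 bp.

104, 68, 53, 34, 18 bp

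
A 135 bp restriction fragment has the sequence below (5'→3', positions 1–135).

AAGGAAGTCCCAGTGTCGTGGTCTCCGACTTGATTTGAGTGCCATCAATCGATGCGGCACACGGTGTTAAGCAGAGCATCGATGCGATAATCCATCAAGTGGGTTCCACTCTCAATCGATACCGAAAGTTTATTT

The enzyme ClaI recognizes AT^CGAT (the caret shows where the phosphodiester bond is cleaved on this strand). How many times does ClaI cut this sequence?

3

ATCGAT occurs starting at positions 48, 78, 115.
ClaI cuts at 3 sites.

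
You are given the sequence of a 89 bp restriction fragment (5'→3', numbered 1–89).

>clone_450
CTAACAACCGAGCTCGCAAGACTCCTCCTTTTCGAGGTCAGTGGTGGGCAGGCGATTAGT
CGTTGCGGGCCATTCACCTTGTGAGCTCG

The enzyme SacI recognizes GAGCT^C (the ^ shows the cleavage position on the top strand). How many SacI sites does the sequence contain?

2

GAGCTC occurs starting at positions 10, 83.
SacI cuts at 2 sites.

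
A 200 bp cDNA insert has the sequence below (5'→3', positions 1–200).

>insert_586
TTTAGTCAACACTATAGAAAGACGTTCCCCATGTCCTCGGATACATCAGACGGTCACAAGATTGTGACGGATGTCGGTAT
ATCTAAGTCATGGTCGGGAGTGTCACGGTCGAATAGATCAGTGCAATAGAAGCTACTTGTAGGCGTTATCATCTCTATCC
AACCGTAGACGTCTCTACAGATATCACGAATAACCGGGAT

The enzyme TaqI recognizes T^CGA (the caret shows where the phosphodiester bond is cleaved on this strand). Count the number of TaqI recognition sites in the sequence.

1

TCGA occurs starting at position 109.
TaqI cuts at 1 site.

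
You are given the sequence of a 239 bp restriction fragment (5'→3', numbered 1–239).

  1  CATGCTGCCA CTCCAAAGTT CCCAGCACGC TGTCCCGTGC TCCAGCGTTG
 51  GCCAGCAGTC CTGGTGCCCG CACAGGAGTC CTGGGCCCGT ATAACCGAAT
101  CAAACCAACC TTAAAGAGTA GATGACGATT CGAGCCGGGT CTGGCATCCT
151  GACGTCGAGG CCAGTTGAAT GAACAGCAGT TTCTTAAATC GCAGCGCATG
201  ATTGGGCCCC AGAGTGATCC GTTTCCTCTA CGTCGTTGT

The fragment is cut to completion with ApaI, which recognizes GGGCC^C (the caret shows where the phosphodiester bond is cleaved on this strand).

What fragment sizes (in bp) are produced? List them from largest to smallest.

121, 87, 31 bp

ApaI sites (GGGCCC) start at positions 83, 204.
ApaI cuts after base 5 of each site (before the last base), so after positions 87, 208.
Linear molecule, 2 cuts → 3 fragments:
  1–87 → 87 bp
  88–208 → 121 bp
  209–239 → 31 bp
Sorted largest to smallest: 121, 87, 31 bp.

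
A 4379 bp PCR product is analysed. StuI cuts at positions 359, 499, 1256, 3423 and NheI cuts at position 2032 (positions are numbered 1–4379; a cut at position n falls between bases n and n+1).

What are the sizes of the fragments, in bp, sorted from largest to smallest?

1391, 956, 776, 757, 359, 140 bp

Combined cut positions (sorted): 359, 499, 1256, 2032, 3423.
Linear molecule, 5 cuts → 6 fragments:
  359 − 0 = 359 bp
  499 − 359 = 140 bp
  1256 − 499 = 757 bp
  2032 − 1256 = 776 bp
  3423 − 2032 = 1391 bp
  4379 − 3423 = 956 bp
Sorted largest to smallest: 1391, 956, 776, 757, 359, 140 bp.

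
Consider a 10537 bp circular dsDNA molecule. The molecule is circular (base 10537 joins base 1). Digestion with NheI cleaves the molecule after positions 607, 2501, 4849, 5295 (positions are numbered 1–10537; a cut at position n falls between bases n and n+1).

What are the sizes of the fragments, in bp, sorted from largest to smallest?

Circular molecule, 4 cuts → 4 fragments:
  2501 − 607 = 1894 bp
  4849 − 2501 = 2348 bp
  5295 − 4849 = 446 bp
  wrap: 10537 − 5295 + 607 = 5849 bp
Sorted largest to smallest: 5849, 2348, 1894, 446 bp.

5849, 2348, 1894, 446 bp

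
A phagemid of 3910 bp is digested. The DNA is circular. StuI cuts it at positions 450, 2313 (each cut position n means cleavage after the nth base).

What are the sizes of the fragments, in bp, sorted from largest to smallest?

2047, 1863 bp

Circular molecule, 2 cuts → 2 fragments:
  2313 − 450 = 1863 bp
  wrap: 3910 − 2313 + 450 = 2047 bp
Sorted largest to smallest: 2047, 1863 bp.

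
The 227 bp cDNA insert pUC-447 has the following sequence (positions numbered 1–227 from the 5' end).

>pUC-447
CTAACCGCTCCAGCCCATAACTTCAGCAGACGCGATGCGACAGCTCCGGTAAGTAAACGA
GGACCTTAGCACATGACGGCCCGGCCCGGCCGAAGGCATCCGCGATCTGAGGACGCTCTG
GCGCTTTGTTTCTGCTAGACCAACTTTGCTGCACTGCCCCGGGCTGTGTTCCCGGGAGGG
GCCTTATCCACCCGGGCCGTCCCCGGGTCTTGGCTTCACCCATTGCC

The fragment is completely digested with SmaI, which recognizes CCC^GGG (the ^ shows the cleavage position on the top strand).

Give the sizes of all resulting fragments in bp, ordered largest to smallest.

160, 23, 20, 13, 11 bp

SmaI sites (CCCGGG) start at positions 158, 171, 191, 202.
SmaI cuts after base 3 of each site, so after positions 160, 173, 193, 204.
Linear molecule, 4 cuts → 5 fragments:
  1–160 → 160 bp
  161–173 → 13 bp
  174–193 → 20 bp
  194–204 → 11 bp
  205–227 → 23 bp
Sorted largest to smallest: 160, 23, 20, 13, 11 bp.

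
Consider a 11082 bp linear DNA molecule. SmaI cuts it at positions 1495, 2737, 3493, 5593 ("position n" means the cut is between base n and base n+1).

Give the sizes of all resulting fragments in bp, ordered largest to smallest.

Linear molecule, 4 cuts → 5 fragments:
  1495 − 0 = 1495 bp
  2737 − 1495 = 1242 bp
  3493 − 2737 = 756 bp
  5593 − 3493 = 2100 bp
  11082 − 5593 = 5489 bp
Sorted largest to smallest: 5489, 2100, 1495, 1242, 756 bp.

5489, 2100, 1495, 1242, 756 bp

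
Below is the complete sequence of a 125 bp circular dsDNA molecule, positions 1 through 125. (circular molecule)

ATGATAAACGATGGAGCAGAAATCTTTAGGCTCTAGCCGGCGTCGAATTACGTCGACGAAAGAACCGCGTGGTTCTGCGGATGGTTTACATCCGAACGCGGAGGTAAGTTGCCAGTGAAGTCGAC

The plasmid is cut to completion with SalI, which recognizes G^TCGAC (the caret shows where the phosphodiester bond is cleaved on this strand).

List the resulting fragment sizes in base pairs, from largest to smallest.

SalI sites (GTCGAC) start at positions 52, 120.
SalI cuts after the first base of each site, so after positions 52, 120.
Circular molecule, 2 cuts → 2 fragments:
  53–120 → 68 bp
  121–125 then 1–52 → 5 + 52 = 57 bp
Sorted largest to smallest: 68, 57 bp.

68, 57 bp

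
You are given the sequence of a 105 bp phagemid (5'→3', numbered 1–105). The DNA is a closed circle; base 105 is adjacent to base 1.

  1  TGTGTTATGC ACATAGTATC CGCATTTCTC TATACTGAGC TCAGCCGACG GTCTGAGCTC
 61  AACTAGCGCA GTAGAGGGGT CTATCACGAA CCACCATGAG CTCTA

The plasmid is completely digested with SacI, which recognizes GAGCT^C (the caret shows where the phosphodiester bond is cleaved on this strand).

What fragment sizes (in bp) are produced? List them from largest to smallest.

44, 43, 18 bp

SacI sites (GAGCTC) start at positions 37, 55, 98.
SacI cuts after base 5 of each site (before the last base), so after positions 41, 59, 102.
Circular molecule, 3 cuts → 3 fragments:
  42–59 → 18 bp
  60–102 → 43 bp
  103–105 then 1–41 → 3 + 41 = 44 bp
Sorted largest to smallest: 44, 43, 18 bp.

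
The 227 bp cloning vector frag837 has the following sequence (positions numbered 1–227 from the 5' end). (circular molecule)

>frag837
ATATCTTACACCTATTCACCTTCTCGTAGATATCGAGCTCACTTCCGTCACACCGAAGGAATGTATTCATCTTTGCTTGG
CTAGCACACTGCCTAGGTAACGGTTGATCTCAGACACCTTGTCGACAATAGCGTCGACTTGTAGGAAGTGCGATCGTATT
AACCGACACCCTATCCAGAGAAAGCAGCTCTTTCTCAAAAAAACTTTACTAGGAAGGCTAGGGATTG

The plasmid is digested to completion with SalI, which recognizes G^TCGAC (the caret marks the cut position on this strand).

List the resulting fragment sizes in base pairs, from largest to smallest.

215, 12 bp

SalI sites (GTCGAC) start at positions 121, 133.
SalI cuts after the first base of each site, so after positions 121, 133.
Circular molecule, 2 cuts → 2 fragments:
  122–133 → 12 bp
  134–227 then 1–121 → 94 + 121 = 215 bp
Sorted largest to smallest: 215, 12 bp.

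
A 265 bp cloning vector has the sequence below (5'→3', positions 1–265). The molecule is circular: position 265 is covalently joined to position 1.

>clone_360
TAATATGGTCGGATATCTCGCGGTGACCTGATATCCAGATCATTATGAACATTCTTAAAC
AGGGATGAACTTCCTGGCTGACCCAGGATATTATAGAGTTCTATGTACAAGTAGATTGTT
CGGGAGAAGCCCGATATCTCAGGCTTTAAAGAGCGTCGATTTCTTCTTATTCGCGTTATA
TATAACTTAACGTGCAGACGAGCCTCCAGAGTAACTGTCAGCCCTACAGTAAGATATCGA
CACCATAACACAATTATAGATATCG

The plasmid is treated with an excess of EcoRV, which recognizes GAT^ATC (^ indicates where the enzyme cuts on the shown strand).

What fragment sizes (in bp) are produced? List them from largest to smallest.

103, 100, 26, 18, 18 bp

EcoRV sites (GATATC) start at positions 12, 30, 133, 233, 259.
EcoRV cuts after base 3 of each site, so after positions 14, 32, 135, 235, 261.
Circular molecule, 5 cuts → 5 fragments:
  15–32 → 18 bp
  33–135 → 103 bp
  136–235 → 100 bp
  236–261 → 26 bp
  262–265 then 1–14 → 4 + 14 = 18 bp
Sorted largest to smallest: 103, 100, 26, 18, 18 bp.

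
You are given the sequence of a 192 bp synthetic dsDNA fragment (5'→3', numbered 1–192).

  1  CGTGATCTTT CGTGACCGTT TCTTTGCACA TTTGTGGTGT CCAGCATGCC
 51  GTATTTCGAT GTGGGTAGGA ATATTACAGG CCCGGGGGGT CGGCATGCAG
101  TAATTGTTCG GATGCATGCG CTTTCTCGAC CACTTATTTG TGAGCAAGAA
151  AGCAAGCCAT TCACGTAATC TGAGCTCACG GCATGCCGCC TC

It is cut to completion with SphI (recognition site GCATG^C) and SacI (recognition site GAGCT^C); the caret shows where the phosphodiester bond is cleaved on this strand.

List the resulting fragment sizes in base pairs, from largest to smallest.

58, 49, 48, 21, 9, 7 bp

SphI sites (GCATGC) start at positions 44, 93, 114, 181.
SphI cuts after base 5 of each site (before the last base), so after positions 48, 97, 118, 185.
The SacI site (GAGCTC) starts at position 172.
SacI cuts after base 5 of each site (before the last base), so after position 176.
Combined cut positions: 48, 97, 118, 176, 185.
Linear molecule, 5 cuts → 6 fragments:
  1–48 → 48 bp
  49–97 → 49 bp
  98–118 → 21 bp
  119–176 → 58 bp
  177–185 → 9 bp
  186–192 → 7 bp
Sorted largest to smallest: 58, 49, 48, 21, 9, 7 bp.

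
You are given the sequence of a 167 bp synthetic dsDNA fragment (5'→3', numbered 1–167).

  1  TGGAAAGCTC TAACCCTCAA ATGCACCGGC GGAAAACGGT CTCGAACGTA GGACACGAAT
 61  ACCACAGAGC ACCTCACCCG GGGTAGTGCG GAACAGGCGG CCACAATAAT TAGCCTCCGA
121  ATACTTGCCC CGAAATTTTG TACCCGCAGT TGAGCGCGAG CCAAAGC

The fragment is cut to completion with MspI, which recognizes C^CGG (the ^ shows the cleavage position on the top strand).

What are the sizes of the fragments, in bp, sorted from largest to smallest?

MspI sites (CCGG) start at positions 26, 78.
MspI cuts after the first base of each site, so after positions 26, 78.
Linear molecule, 2 cuts → 3 fragments:
  1–26 → 26 bp
  27–78 → 52 bp
  79–167 → 89 bp
Sorted largest to smallest: 89, 52, 26 bp.

89, 52, 26 bp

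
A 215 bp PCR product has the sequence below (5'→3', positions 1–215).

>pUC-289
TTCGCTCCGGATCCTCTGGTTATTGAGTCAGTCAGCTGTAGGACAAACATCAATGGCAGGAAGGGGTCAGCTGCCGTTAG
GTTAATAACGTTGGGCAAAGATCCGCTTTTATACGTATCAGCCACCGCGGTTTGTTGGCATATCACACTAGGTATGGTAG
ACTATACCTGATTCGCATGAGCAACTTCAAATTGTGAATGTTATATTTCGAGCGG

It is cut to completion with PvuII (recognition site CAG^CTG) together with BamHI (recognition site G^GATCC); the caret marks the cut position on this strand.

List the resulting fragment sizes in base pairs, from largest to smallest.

PvuII sites (CAGCTG) start at positions 33, 68.
PvuII cuts after base 3 of each site, so after positions 35, 70.
The BamHI site (GGATCC) starts at position 9.
BamHI cuts after the first base of each site, so after position 9.
Combined cut positions: 9, 35, 70.
Linear molecule, 3 cuts → 4 fragments:
  1–9 → 9 bp
  10–35 → 26 bp
  36–70 → 35 bp
  71–215 → 145 bp
Sorted largest to smallest: 145, 35, 26, 9 bp.

145, 35, 26, 9 bp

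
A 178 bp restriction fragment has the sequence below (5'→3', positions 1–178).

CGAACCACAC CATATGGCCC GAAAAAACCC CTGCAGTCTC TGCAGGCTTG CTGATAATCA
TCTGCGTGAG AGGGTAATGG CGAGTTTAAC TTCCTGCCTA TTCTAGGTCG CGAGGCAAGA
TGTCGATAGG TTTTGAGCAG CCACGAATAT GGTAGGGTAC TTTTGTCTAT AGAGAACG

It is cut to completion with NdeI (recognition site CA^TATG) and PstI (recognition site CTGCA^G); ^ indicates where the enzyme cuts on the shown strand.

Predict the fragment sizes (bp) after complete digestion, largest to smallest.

The NdeI site (CATATG) starts at position 11.
NdeI cuts after base 2 of each site, so after position 12.
PstI sites (CTGCAG) start at positions 31, 40.
PstI cuts after base 5 of each site (before the last base), so after positions 35, 44.
Combined cut positions: 12, 35, 44.
Linear molecule, 3 cuts → 4 fragments:
  1–12 → 12 bp
  13–35 → 23 bp
  36–44 → 9 bp
  45–178 → 134 bp
Sorted largest to smallest: 134, 23, 12, 9 bp.

134, 23, 12, 9 bp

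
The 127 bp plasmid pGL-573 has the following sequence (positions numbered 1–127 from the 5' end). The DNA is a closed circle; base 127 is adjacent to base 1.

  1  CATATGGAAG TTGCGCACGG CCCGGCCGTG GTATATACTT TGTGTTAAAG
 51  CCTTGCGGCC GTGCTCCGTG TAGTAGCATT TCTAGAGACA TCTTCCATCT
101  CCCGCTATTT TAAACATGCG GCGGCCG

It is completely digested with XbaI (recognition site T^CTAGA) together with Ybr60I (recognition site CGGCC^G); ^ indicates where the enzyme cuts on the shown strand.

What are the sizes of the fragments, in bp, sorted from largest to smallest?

The XbaI site (TCTAGA) starts at position 81.
XbaI cuts after the first base of each site, so after position 81.
Ybr60I sites (CGGCCG) start at positions 23, 56, 122.
Ybr60I cuts after base 5 of each site (before the last base), so after positions 27, 60, 126.
Combined cut positions: 27, 60, 81, 126.
Circular molecule, 4 cuts → 4 fragments:
  28–60 → 33 bp
  61–81 → 21 bp
  82–126 → 45 bp
  127–127 then 1–27 → 1 + 27 = 28 bp
Sorted largest to smallest: 45, 33, 28, 21 bp.

45, 33, 28, 21 bp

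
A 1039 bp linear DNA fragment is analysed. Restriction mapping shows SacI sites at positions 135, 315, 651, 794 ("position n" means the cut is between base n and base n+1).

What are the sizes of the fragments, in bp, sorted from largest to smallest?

336, 245, 180, 143, 135 bp

Linear molecule, 4 cuts → 5 fragments:
  135 − 0 = 135 bp
  315 − 135 = 180 bp
  651 − 315 = 336 bp
  794 − 651 = 143 bp
  1039 − 794 = 245 bp
Sorted largest to smallest: 336, 245, 180, 143, 135 bp.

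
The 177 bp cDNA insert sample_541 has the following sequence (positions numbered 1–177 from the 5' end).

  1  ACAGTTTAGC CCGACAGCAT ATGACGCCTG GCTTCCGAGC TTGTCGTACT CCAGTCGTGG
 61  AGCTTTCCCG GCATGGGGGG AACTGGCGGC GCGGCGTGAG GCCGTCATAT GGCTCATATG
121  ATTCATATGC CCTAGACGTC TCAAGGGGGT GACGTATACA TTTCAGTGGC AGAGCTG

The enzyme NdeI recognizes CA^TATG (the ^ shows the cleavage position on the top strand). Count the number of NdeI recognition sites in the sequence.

CATATG occurs starting at positions 18, 106, 115, 124.
NdeI cuts at 4 sites.

4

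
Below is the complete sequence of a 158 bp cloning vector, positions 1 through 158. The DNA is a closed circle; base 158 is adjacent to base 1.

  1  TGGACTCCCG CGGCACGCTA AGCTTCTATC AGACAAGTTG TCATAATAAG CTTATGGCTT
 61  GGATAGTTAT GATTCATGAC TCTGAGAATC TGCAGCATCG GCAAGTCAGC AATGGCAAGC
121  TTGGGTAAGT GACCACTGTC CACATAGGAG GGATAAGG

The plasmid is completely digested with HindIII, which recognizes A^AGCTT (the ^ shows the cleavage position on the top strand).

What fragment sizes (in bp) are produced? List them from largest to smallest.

69, 61, 28 bp

HindIII sites (AAGCTT) start at positions 20, 48, 117.
HindIII cuts after the first base of each site, so after positions 20, 48, 117.
Circular molecule, 3 cuts → 3 fragments:
  21–48 → 28 bp
  49–117 → 69 bp
  118–158 then 1–20 → 41 + 20 = 61 bp
Sorted largest to smallest: 69, 61, 28 bp.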